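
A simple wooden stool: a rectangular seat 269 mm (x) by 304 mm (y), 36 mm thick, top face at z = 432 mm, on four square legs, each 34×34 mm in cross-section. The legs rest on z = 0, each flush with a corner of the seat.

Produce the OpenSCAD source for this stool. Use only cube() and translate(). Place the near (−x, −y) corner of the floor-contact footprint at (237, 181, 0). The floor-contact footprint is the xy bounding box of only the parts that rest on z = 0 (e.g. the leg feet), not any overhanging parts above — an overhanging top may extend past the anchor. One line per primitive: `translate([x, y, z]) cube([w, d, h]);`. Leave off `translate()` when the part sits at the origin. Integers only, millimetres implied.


// leg_h = 432 - 36 = 396
translate([237, 181, 396]) cube([269, 304, 36]);
translate([237, 181, 0]) cube([34, 34, 396]);
translate([472, 181, 0]) cube([34, 34, 396]);
translate([237, 451, 0]) cube([34, 34, 396]);
translate([472, 451, 0]) cube([34, 34, 396]);


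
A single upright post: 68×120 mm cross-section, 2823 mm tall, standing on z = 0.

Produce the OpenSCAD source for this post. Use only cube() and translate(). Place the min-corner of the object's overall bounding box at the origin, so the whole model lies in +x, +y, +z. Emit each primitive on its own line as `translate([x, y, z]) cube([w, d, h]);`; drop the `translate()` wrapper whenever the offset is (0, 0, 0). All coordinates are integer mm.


cube([68, 120, 2823]);


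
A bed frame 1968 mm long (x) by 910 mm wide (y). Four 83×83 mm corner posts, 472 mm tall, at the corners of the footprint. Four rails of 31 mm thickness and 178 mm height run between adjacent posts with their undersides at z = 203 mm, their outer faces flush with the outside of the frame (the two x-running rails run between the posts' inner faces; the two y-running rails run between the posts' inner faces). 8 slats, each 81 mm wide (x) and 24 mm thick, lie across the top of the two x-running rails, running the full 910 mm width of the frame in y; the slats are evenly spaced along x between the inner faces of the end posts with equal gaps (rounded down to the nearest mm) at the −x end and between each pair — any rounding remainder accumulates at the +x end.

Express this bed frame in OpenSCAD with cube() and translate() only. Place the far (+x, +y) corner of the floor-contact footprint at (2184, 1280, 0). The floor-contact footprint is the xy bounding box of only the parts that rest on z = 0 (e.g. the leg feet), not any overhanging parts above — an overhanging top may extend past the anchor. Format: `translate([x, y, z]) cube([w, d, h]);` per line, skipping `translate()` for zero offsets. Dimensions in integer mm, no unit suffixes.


translate([216, 370, 0]) cube([83, 83, 472]);
translate([216, 1197, 0]) cube([83, 83, 472]);
translate([2101, 370, 0]) cube([83, 83, 472]);
translate([2101, 1197, 0]) cube([83, 83, 472]);
translate([299, 370, 203]) cube([1802, 31, 178]);
translate([299, 1249, 203]) cube([1802, 31, 178]);
translate([216, 453, 203]) cube([31, 744, 178]);
translate([2153, 453, 203]) cube([31, 744, 178]);
translate([427, 370, 381]) cube([81, 910, 24]);
translate([636, 370, 381]) cube([81, 910, 24]);
translate([845, 370, 381]) cube([81, 910, 24]);
translate([1054, 370, 381]) cube([81, 910, 24]);
translate([1263, 370, 381]) cube([81, 910, 24]);
translate([1472, 370, 381]) cube([81, 910, 24]);
translate([1681, 370, 381]) cube([81, 910, 24]);
translate([1890, 370, 381]) cube([81, 910, 24]);


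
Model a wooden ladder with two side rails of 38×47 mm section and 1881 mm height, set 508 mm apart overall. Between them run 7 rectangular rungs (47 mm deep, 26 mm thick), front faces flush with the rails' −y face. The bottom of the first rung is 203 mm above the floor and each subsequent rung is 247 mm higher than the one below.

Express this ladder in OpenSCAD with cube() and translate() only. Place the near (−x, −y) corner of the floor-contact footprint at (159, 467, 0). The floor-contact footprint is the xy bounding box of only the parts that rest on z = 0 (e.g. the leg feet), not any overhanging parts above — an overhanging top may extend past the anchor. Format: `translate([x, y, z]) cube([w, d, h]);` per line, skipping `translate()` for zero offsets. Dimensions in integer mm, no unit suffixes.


// rung span = 508 - 2*38 = 432
// rung[k] z = 203 + k*247
translate([159, 467, 0]) cube([38, 47, 1881]);
translate([629, 467, 0]) cube([38, 47, 1881]);
translate([197, 467, 203]) cube([432, 47, 26]);
translate([197, 467, 450]) cube([432, 47, 26]);
translate([197, 467, 697]) cube([432, 47, 26]);
translate([197, 467, 944]) cube([432, 47, 26]);
translate([197, 467, 1191]) cube([432, 47, 26]);
translate([197, 467, 1438]) cube([432, 47, 26]);
translate([197, 467, 1685]) cube([432, 47, 26]);


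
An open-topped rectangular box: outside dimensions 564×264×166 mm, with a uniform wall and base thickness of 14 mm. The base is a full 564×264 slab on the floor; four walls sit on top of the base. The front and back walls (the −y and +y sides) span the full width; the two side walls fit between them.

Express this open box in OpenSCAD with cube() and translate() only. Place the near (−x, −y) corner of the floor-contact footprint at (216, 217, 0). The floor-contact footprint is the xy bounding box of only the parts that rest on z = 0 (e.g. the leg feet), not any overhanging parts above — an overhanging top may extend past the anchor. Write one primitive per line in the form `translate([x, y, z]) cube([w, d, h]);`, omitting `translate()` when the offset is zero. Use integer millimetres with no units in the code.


translate([216, 217, 0]) cube([564, 264, 14]);
translate([216, 217, 14]) cube([564, 14, 152]);
translate([216, 467, 14]) cube([564, 14, 152]);
translate([216, 231, 14]) cube([14, 236, 152]);
translate([766, 231, 14]) cube([14, 236, 152]);


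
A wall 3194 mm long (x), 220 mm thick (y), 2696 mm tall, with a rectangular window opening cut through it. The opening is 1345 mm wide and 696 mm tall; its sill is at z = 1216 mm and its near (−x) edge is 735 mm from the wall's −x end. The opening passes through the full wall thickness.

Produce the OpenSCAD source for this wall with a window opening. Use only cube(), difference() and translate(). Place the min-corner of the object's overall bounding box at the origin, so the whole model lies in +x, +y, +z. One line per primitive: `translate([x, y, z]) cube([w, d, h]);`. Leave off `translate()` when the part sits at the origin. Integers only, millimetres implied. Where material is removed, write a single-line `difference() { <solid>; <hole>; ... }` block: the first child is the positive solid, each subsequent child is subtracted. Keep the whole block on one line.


difference() { cube([3194, 220, 2696]); translate([735, 0, 1216]) cube([1345, 220, 696]); }


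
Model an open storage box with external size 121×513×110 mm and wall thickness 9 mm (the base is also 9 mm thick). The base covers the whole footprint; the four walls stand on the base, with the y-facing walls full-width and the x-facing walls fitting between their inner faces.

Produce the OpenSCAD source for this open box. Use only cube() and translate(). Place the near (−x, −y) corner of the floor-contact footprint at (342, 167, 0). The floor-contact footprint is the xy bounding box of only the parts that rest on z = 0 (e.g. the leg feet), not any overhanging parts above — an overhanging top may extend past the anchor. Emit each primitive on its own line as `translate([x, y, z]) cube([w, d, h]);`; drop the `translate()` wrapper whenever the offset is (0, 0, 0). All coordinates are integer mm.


translate([342, 167, 0]) cube([121, 513, 9]);
translate([342, 167, 9]) cube([121, 9, 101]);
translate([342, 671, 9]) cube([121, 9, 101]);
translate([342, 176, 9]) cube([9, 495, 101]);
translate([454, 176, 9]) cube([9, 495, 101]);


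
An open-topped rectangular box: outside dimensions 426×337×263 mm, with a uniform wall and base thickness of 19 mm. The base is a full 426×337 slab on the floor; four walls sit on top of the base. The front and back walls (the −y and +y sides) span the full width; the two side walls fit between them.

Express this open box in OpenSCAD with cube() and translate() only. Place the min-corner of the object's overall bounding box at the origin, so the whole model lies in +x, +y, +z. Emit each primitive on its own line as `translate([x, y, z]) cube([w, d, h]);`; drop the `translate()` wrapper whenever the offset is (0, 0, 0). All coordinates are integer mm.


cube([426, 337, 19]);
translate([0, 0, 19]) cube([426, 19, 244]);
translate([0, 318, 19]) cube([426, 19, 244]);
translate([0, 19, 19]) cube([19, 299, 244]);
translate([407, 19, 19]) cube([19, 299, 244]);


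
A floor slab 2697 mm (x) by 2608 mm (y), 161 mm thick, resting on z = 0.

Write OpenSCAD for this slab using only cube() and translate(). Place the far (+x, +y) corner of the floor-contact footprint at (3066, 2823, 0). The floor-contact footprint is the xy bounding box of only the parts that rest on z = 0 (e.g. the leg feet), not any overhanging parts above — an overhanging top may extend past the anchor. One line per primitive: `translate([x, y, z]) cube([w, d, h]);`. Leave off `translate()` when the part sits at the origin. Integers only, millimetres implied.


translate([369, 215, 0]) cube([2697, 2608, 161]);


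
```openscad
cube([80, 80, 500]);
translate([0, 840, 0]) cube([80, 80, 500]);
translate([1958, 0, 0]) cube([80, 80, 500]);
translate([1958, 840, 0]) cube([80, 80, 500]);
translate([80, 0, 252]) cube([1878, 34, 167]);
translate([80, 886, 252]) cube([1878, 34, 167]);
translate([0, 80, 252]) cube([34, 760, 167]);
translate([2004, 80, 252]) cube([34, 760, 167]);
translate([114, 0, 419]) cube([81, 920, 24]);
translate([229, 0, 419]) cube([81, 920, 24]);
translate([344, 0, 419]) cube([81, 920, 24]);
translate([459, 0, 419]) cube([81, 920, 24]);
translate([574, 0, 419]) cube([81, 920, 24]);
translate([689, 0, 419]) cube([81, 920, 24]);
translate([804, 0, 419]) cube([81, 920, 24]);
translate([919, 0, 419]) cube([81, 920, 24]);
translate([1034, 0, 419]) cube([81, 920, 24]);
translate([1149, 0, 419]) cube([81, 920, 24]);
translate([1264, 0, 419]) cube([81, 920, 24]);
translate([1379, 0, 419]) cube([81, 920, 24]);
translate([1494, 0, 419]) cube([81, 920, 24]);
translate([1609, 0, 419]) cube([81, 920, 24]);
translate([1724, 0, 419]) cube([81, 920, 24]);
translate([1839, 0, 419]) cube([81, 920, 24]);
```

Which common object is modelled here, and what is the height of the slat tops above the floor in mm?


A bed frame. The slat-top height is 443 mm.

Four posts, four rails, and a row of slats — a bed frame. Slats sit on the rails at z = 252 + 167 = 419; with slat thickness 24, the top is 443 mm.


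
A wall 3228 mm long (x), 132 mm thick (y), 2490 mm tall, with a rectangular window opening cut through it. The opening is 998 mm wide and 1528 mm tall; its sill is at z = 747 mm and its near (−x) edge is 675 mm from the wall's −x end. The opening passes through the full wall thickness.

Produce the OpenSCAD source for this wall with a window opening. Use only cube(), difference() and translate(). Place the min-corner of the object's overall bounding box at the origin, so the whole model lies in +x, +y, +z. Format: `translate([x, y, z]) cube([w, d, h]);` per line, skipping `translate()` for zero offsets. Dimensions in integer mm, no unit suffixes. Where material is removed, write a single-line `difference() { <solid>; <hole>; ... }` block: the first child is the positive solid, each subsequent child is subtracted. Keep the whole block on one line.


difference() { cube([3228, 132, 2490]); translate([675, 0, 747]) cube([998, 132, 1528]); }


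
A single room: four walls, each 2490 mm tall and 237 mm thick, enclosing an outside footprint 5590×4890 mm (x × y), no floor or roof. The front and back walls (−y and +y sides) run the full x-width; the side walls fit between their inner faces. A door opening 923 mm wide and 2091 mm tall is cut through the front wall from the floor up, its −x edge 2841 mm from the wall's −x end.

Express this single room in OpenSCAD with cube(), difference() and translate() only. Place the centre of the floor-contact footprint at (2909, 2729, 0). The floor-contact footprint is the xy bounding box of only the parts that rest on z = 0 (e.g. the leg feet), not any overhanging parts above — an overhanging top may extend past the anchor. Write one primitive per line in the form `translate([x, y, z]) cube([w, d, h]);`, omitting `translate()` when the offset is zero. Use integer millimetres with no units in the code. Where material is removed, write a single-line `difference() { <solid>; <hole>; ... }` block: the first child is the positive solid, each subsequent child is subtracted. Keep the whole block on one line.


difference() { translate([114, 284, 0]) cube([5590, 237, 2490]); translate([2955, 284, 0]) cube([923, 237, 2091]); }
translate([114, 4937, 0]) cube([5590, 237, 2490]);
translate([114, 521, 0]) cube([237, 4416, 2490]);
translate([5467, 521, 0]) cube([237, 4416, 2490]);


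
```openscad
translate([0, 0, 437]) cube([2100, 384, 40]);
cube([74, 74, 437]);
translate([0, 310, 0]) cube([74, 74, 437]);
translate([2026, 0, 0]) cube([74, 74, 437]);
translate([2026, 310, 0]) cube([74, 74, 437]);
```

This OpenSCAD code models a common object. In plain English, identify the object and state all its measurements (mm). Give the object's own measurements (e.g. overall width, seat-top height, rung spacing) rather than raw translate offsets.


A long wooden bench with a 2100 mm (x) × 384 mm (y) seat, 40 mm thick, its top surface 477 mm above the floor. Four 74 mm square legs at the seat corners, flush with the edges, run from z = 0 to the seat underside.


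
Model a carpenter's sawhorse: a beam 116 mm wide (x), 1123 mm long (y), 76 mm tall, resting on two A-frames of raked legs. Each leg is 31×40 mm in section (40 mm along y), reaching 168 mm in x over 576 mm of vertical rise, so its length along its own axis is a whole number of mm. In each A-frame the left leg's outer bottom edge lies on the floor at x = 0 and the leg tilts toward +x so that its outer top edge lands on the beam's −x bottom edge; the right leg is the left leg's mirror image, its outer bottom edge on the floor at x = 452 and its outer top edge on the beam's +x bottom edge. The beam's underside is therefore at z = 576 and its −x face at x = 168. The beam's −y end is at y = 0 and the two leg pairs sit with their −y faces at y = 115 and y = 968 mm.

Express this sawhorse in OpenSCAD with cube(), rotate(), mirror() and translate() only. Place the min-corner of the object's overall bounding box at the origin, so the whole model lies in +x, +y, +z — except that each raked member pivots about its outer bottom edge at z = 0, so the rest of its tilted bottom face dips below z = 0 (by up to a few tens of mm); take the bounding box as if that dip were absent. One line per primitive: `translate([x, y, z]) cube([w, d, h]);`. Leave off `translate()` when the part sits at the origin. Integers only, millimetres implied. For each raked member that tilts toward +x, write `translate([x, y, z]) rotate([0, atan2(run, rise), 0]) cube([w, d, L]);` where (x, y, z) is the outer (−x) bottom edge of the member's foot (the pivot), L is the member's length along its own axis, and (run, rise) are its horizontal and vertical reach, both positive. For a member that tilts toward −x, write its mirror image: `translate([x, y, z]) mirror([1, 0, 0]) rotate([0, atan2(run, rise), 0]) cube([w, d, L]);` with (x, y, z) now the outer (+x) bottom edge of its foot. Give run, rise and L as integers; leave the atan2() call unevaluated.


translate([168, 0, 576]) cube([116, 1123, 76]);
translate([0, 115, 0]) rotate([0, atan2(168, 576), 0]) cube([31, 40, 600]);
translate([452, 115, 0]) mirror([1, 0, 0]) rotate([0, atan2(168, 576), 0]) cube([31, 40, 600]);
translate([0, 968, 0]) rotate([0, atan2(168, 576), 0]) cube([31, 40, 600]);
translate([452, 968, 0]) mirror([1, 0, 0]) rotate([0, atan2(168, 576), 0]) cube([31, 40, 600]);


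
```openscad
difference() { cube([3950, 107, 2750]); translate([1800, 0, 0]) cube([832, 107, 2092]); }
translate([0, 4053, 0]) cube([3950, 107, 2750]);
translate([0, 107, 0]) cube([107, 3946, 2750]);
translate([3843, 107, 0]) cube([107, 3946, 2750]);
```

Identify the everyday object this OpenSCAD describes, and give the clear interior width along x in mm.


A single room. The interior width is 3736 mm.

Four walls enclosing a rectangle with a door in the front wall — a room. Outside width 3950 minus two 107 mm walls gives 3736 mm.


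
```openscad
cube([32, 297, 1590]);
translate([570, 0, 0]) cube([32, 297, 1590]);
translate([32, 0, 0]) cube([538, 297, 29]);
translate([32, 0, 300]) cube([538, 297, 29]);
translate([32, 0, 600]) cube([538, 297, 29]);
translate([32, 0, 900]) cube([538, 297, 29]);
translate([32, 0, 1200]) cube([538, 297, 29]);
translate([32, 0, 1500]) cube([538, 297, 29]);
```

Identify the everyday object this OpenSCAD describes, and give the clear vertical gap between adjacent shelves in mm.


A bookshelf. The clear shelf gap is 271 mm.

Two tall side panels with 6 horizontal boards between them — a bookshelf. The first two shelf undersides are at z = 0 and z = 300; with shelf thickness 29, the clear gap is 300 − 0 − 29 = 271 mm.


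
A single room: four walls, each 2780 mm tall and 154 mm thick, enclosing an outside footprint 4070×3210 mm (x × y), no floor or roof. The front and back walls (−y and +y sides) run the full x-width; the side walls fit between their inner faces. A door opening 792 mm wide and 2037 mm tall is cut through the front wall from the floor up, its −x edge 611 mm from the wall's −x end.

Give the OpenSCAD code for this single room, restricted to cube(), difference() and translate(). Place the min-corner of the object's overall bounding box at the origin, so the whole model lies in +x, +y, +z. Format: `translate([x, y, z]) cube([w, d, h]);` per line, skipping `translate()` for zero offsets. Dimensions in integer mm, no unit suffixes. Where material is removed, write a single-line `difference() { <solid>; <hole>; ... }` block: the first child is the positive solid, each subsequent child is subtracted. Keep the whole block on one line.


difference() { cube([4070, 154, 2780]); translate([611, 0, 0]) cube([792, 154, 2037]); }
translate([0, 3056, 0]) cube([4070, 154, 2780]);
translate([0, 154, 0]) cube([154, 2902, 2780]);
translate([3916, 154, 0]) cube([154, 2902, 2780]);


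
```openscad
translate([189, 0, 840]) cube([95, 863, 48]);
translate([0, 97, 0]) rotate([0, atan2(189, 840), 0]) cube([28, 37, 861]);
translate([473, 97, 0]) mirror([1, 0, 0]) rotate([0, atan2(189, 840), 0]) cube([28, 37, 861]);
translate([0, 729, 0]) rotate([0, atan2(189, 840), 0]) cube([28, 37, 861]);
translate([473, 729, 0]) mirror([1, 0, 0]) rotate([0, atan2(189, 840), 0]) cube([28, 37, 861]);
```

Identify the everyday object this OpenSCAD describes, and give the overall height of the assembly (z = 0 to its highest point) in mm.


A sawhorse. The overall height is 888 mm.

A beam across two mirrored pairs of raked legs — a sawhorse. The beam's underside is at z = 840 (matching the legs' vertical rise in atan2(189, 840)) and the beam is 48 mm tall, so its top is at 840 + 48 = 888 mm. The raked legs top out at the beam's underside, so that is the highest point.


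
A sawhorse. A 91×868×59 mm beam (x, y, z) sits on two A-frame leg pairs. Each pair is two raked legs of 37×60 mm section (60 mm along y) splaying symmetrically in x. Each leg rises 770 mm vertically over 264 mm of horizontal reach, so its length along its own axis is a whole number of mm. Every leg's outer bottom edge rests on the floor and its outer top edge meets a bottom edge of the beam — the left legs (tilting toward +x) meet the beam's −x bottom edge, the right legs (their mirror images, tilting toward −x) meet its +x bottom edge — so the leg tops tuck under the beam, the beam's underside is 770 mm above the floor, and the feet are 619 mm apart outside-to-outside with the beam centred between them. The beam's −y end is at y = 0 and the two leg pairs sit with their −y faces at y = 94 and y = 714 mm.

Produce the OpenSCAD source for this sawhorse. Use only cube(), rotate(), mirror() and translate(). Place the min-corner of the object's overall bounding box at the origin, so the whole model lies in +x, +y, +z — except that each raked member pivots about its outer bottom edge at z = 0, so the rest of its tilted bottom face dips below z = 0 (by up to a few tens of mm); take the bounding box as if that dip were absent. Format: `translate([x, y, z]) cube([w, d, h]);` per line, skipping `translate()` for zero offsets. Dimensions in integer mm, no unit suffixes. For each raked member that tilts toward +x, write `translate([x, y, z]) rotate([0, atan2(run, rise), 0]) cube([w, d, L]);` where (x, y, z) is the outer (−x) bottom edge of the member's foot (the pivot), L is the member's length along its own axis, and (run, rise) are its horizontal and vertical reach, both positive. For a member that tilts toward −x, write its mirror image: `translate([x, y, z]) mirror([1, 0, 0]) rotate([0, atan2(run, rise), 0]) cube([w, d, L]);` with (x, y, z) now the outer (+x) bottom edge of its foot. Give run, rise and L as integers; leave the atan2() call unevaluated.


translate([264, 0, 770]) cube([91, 868, 59]);
translate([0, 94, 0]) rotate([0, atan2(264, 770), 0]) cube([37, 60, 814]);
translate([619, 94, 0]) mirror([1, 0, 0]) rotate([0, atan2(264, 770), 0]) cube([37, 60, 814]);
translate([0, 714, 0]) rotate([0, atan2(264, 770), 0]) cube([37, 60, 814]);
translate([619, 714, 0]) mirror([1, 0, 0]) rotate([0, atan2(264, 770), 0]) cube([37, 60, 814]);


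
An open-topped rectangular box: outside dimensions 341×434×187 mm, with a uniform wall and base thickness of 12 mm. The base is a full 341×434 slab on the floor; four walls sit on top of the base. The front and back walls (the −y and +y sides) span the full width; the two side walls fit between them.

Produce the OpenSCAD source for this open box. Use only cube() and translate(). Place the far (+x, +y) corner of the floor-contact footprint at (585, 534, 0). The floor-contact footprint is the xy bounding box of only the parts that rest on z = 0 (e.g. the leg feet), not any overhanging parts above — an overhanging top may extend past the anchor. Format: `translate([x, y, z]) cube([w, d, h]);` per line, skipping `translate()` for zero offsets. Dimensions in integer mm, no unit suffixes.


translate([244, 100, 0]) cube([341, 434, 12]);
translate([244, 100, 12]) cube([341, 12, 175]);
translate([244, 522, 12]) cube([341, 12, 175]);
translate([244, 112, 12]) cube([12, 410, 175]);
translate([573, 112, 12]) cube([12, 410, 175]);


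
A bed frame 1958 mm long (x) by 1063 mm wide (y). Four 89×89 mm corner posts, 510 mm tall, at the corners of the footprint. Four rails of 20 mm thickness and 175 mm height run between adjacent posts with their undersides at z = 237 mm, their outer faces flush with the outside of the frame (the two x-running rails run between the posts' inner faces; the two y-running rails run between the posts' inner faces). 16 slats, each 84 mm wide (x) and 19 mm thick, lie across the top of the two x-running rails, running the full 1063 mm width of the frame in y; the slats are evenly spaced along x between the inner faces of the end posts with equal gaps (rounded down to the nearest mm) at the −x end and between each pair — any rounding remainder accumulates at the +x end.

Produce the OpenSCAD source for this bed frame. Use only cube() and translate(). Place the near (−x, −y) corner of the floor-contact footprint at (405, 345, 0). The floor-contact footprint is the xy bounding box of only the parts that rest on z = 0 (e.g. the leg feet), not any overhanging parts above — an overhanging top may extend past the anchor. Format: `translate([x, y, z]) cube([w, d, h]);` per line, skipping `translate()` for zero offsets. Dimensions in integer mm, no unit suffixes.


translate([405, 345, 0]) cube([89, 89, 510]);
translate([405, 1319, 0]) cube([89, 89, 510]);
translate([2274, 345, 0]) cube([89, 89, 510]);
translate([2274, 1319, 0]) cube([89, 89, 510]);
translate([494, 345, 237]) cube([1780, 20, 175]);
translate([494, 1388, 237]) cube([1780, 20, 175]);
translate([405, 434, 237]) cube([20, 885, 175]);
translate([2343, 434, 237]) cube([20, 885, 175]);
translate([519, 345, 412]) cube([84, 1063, 19]);
translate([628, 345, 412]) cube([84, 1063, 19]);
translate([737, 345, 412]) cube([84, 1063, 19]);
translate([846, 345, 412]) cube([84, 1063, 19]);
translate([955, 345, 412]) cube([84, 1063, 19]);
translate([1064, 345, 412]) cube([84, 1063, 19]);
translate([1173, 345, 412]) cube([84, 1063, 19]);
translate([1282, 345, 412]) cube([84, 1063, 19]);
translate([1391, 345, 412]) cube([84, 1063, 19]);
translate([1500, 345, 412]) cube([84, 1063, 19]);
translate([1609, 345, 412]) cube([84, 1063, 19]);
translate([1718, 345, 412]) cube([84, 1063, 19]);
translate([1827, 345, 412]) cube([84, 1063, 19]);
translate([1936, 345, 412]) cube([84, 1063, 19]);
translate([2045, 345, 412]) cube([84, 1063, 19]);
translate([2154, 345, 412]) cube([84, 1063, 19]);


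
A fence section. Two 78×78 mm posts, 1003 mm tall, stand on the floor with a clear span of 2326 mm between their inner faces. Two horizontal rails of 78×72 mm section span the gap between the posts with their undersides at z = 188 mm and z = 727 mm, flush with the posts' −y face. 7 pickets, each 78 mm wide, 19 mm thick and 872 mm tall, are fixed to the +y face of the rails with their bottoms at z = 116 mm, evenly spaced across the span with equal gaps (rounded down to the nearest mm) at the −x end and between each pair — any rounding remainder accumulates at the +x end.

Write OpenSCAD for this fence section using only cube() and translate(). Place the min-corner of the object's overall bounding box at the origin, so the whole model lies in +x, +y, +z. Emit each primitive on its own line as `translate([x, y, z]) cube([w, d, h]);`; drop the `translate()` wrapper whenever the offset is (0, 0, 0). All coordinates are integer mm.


cube([78, 78, 1003]);
translate([2404, 0, 0]) cube([78, 78, 1003]);
translate([78, 0, 188]) cube([2326, 78, 72]);
translate([78, 0, 727]) cube([2326, 78, 72]);
translate([300, 78, 116]) cube([78, 19, 872]);
translate([600, 78, 116]) cube([78, 19, 872]);
translate([900, 78, 116]) cube([78, 19, 872]);
translate([1200, 78, 116]) cube([78, 19, 872]);
translate([1500, 78, 116]) cube([78, 19, 872]);
translate([1800, 78, 116]) cube([78, 19, 872]);
translate([2100, 78, 116]) cube([78, 19, 872]);


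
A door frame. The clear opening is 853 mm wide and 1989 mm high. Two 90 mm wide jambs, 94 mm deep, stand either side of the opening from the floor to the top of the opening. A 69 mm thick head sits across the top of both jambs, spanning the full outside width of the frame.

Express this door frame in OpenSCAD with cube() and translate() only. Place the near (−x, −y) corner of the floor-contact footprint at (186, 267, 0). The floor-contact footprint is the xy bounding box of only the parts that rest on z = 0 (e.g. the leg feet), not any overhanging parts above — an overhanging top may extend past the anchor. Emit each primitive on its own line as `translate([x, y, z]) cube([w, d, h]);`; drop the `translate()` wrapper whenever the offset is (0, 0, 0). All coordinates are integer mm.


translate([186, 267, 0]) cube([90, 94, 1989]);
translate([1129, 267, 0]) cube([90, 94, 1989]);
translate([186, 267, 1989]) cube([1033, 94, 69]);


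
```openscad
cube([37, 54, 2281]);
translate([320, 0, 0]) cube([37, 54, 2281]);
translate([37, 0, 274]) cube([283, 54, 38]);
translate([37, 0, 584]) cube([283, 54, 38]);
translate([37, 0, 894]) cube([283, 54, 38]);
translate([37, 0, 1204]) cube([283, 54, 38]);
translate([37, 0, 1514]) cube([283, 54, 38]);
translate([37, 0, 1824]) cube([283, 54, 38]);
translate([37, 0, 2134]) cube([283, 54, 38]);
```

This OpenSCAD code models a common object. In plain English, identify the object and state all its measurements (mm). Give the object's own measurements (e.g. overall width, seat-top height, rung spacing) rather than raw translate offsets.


A straight ladder. Two 37×54 mm vertical rails, 2281 mm tall, stand 357 mm apart (outside-to-outside) with their front faces coplanar on the −y side. 7 rungs, each 54 mm deep and 38 mm tall, span between the inner faces of the rails, front faces flush with the rails. The lowest rung's underside is at z = 274 mm and rungs are spaced 310 mm apart (underside to underside).


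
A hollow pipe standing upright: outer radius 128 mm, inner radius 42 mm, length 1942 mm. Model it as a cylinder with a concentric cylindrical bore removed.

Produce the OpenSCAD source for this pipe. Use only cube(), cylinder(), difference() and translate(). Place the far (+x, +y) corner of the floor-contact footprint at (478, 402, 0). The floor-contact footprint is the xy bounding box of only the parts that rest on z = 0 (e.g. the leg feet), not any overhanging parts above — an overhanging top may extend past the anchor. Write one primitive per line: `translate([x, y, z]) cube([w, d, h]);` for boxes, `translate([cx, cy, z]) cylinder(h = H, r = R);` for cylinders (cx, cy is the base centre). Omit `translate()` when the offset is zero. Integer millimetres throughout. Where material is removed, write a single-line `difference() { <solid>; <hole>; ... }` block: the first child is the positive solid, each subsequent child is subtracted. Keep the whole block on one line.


difference() { translate([350, 274, 0]) cylinder(h = 1942, r = 128); translate([350, 274, 0]) cylinder(h = 1942, r = 42); }


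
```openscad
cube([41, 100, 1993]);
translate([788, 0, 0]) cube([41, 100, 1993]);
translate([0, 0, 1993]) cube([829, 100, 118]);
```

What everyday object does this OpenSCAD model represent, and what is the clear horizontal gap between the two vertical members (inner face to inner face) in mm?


A door frame. The clear opening width is 747 mm.

Two 1993 mm tall posts with a header on top — a door frame. The left jamb is 41 mm wide at x = 0; the right jamb starts at x = 788. The clear opening is 788 − 41 = 747 mm.


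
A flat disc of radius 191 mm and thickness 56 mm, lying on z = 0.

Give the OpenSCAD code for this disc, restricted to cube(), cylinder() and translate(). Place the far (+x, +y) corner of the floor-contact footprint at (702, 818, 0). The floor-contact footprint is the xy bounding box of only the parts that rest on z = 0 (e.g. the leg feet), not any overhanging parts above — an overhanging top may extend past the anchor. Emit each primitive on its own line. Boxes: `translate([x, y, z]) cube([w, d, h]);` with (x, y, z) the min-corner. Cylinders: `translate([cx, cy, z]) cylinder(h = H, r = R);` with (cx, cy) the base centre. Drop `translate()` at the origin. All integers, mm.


translate([511, 627, 0]) cylinder(h = 56, r = 191);


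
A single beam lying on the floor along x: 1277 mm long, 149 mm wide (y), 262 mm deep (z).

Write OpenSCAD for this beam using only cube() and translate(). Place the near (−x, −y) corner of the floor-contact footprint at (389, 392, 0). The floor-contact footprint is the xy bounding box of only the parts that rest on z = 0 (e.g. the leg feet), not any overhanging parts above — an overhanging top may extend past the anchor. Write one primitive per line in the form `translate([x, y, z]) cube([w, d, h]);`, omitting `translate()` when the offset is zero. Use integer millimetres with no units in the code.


translate([389, 392, 0]) cube([1277, 149, 262]);


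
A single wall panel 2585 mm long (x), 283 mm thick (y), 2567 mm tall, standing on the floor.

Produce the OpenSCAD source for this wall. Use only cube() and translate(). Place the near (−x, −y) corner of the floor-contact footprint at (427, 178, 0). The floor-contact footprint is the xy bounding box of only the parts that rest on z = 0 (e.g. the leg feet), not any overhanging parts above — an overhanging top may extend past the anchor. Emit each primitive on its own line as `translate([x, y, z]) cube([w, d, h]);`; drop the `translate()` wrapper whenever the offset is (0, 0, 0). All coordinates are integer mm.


translate([427, 178, 0]) cube([2585, 283, 2567]);


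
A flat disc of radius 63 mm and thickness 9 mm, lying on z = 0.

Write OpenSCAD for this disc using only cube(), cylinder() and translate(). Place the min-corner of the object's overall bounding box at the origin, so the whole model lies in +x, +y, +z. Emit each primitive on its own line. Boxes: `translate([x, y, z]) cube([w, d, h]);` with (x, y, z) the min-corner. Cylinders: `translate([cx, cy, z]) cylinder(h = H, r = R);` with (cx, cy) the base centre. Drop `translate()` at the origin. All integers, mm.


translate([63, 63, 0]) cylinder(h = 9, r = 63);


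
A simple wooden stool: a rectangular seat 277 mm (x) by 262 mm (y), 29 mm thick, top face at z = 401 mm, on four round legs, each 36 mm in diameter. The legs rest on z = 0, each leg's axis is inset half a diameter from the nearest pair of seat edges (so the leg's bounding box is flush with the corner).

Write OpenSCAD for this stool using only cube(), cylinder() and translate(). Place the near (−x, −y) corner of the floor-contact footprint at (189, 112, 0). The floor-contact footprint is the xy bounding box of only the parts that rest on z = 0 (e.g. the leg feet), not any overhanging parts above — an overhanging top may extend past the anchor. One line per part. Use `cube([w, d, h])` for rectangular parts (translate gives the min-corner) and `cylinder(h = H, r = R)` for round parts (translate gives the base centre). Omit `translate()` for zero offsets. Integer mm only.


translate([189, 112, 372]) cube([277, 262, 29]);
translate([207, 130, 0]) cylinder(h = 372, r = 18);
translate([448, 130, 0]) cylinder(h = 372, r = 18);
translate([207, 356, 0]) cylinder(h = 372, r = 18);
translate([448, 356, 0]) cylinder(h = 372, r = 18);


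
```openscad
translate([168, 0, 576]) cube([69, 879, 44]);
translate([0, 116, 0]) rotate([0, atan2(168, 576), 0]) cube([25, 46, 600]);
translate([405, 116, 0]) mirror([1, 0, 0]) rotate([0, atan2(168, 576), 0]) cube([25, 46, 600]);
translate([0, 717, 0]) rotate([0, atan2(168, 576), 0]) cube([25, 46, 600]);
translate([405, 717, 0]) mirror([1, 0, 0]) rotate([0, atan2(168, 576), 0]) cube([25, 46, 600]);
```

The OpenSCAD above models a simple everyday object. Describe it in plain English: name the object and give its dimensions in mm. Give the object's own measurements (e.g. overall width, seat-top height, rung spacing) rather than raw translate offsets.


A sawhorse. A 69×879×44 mm beam (x, y, z) sits on two A-frame leg pairs. Each pair is two raked legs of 25×46 mm section (46 mm along y) splaying symmetrically in x. Each leg rises 576 mm vertically over 168 mm of horizontal reach and is 600 mm long along its own axis. Every leg's outer bottom edge rests on the floor and its outer top edge meets a bottom edge of the beam — the left legs (tilting toward +x) meet the beam's −x bottom edge, the right legs (their mirror images, tilting toward −x) meet its +x bottom edge — so the leg tops tuck under the beam, the beam's underside is 576 mm above the floor, and the feet are 405 mm apart outside-to-outside with the beam centred between them. The two leg pairs are set in 116 mm from either end of the beam.


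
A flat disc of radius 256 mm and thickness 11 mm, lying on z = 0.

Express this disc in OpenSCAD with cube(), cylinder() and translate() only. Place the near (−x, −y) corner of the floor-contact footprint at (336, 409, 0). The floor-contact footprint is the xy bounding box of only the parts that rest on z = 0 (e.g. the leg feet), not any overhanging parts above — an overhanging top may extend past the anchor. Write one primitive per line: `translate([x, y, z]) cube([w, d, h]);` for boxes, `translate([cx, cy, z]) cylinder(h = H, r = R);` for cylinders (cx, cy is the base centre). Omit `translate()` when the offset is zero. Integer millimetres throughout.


translate([592, 665, 0]) cylinder(h = 11, r = 256);


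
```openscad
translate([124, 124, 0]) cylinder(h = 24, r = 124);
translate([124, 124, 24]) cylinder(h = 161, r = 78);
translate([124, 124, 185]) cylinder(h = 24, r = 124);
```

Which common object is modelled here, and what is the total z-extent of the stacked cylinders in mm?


A spool. The overall height is 209 mm.

Three coaxial cylinders, large–small–large — a spool. Two 24 mm flanges and a 161 mm core give 24 + 161 + 24 = 209 mm.


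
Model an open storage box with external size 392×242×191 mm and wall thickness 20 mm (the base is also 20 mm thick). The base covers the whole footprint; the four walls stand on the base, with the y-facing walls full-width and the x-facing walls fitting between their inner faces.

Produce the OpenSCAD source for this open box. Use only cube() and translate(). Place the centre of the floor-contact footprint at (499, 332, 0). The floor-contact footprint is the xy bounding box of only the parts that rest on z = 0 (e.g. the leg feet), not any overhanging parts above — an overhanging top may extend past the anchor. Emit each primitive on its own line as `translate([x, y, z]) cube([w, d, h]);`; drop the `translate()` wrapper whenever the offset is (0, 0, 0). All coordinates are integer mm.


translate([303, 211, 0]) cube([392, 242, 20]);
translate([303, 211, 20]) cube([392, 20, 171]);
translate([303, 433, 20]) cube([392, 20, 171]);
translate([303, 231, 20]) cube([20, 202, 171]);
translate([675, 231, 20]) cube([20, 202, 171]);


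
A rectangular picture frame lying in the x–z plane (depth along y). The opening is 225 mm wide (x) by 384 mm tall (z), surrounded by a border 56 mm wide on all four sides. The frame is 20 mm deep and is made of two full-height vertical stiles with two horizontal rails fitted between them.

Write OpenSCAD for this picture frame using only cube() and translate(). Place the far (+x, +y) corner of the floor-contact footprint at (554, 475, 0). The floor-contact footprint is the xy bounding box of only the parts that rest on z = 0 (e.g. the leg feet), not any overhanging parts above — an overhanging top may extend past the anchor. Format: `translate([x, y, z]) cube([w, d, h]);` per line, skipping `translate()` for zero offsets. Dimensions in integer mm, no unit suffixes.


translate([217, 455, 0]) cube([56, 20, 496]);
translate([498, 455, 0]) cube([56, 20, 496]);
translate([273, 455, 0]) cube([225, 20, 56]);
translate([273, 455, 440]) cube([225, 20, 56]);


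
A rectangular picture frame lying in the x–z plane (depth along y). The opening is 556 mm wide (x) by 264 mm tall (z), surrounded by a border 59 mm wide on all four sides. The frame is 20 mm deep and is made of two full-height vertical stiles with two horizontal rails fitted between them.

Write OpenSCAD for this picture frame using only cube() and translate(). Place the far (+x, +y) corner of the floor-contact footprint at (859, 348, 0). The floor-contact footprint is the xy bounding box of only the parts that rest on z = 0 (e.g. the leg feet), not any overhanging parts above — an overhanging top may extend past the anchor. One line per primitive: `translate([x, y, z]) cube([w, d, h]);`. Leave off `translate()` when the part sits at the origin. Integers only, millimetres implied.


translate([185, 328, 0]) cube([59, 20, 382]);
translate([800, 328, 0]) cube([59, 20, 382]);
translate([244, 328, 0]) cube([556, 20, 59]);
translate([244, 328, 323]) cube([556, 20, 59]);


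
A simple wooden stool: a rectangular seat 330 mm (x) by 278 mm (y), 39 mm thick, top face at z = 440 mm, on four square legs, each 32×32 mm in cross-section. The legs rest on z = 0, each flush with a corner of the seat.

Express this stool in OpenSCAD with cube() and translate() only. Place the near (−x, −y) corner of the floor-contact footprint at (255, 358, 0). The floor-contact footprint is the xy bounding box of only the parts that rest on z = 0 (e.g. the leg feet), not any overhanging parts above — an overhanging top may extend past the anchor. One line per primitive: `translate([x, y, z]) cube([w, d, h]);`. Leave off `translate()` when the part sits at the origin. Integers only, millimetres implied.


// leg_h = 440 - 39 = 401
translate([255, 358, 401]) cube([330, 278, 39]);
translate([255, 358, 0]) cube([32, 32, 401]);
translate([553, 358, 0]) cube([32, 32, 401]);
translate([255, 604, 0]) cube([32, 32, 401]);
translate([553, 604, 0]) cube([32, 32, 401]);
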